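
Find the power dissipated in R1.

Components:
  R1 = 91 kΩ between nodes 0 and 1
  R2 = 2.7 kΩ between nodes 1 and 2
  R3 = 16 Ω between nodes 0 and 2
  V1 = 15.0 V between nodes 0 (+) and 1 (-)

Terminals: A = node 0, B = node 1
Nodal analysis, taking node 1 as the 0 V reference.
Source V1 fixes V_0 = 15 V.
KCL at each unknown node (sum of currents leaving = 0; resistances in Ω):
  Node 2: (V_2 - 0)/2700 + (V_2 - 15)/16 = 0
Collecting terms: 0.06287 × V_2 = 0.9375  =>  V_2 = 14.91 V
I_R1 = (V_0 - V_1)/R1 = (15 - 0)/91000 = 0.0001648 A
P_R1 = I_R1² × R1 = (0.0001648)² × 91000 = 0.002473 W

Final answer: 0.002473 W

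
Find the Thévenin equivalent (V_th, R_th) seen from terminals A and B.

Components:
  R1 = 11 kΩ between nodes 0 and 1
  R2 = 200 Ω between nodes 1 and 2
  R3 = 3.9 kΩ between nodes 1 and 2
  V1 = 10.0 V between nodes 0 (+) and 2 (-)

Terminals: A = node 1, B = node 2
Step 1 — V_th is the open-circuit voltage V_A - V_B (nothing connected across the terminals).
Nodal analysis, taking node 2 as the 0 V reference.
Source V1 fixes V_0 = 10 V.
KCL at each unknown node (sum of currents leaving = 0; resistances in Ω):
  Node 1: (V_1 - 10)/11000 + (V_1 - 0)/200 + (V_1 - 0)/3900 = 0
Collecting terms: 0.005347 × V_1 = 0.0009091  =>  V_1 = 0.17 V
V_th = V_1 - V_2 = 0.17 - 0 = 0.17 V
Step 2 — R_th: zero the source — replace V1 by a short circuit (node 2 merges into node 0) — and find the resistance seen between A (node 1) and B (node 0).
Reduce the network between node 1 (A) and node 0 (B) by series/parallel combination:
  Rp1 = R1 ‖ R2 ‖ R3 (parallel, all between nodes 0 and 1) = 1/(1/11000 + 1/200 + 1/3900) = 187 Ω
R_th = 187 Ω

Final answer: V_th = 0.17 V, R_th = 187 Ω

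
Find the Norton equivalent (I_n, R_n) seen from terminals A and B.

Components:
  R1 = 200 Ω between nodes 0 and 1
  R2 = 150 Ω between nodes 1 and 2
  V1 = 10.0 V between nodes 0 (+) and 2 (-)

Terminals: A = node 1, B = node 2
Find the Thévenin equivalent first; then I_n = V_th/R_th and R_n = R_th.
Step 1 — V_th is the open-circuit voltage V_A - V_B (nothing connected across the terminals).
Nodal analysis, taking node 2 as the 0 V reference.
Source V1 fixes V_0 = 10 V.
KCL at each unknown node (sum of currents leaving = 0; resistances in Ω):
  Node 1: (V_1 - 10)/200 + (V_1 - 0)/150 = 0
Collecting terms: 0.01167 × V_1 = 0.05  =>  V_1 = 4.286 V
V_th = V_1 - V_2 = 4.286 - 0 = 4.286 V
Step 2 — R_th: zero the source — replace V1 by a short circuit (node 2 merges into node 0) — and find the resistance seen between A (node 1) and B (node 0).
Reduce the network between node 1 (A) and node 0 (B) by series/parallel combination:
  Rp1 = R1 ‖ R2 (parallel, both between nodes 0 and 1) = 1/(1/200 + 1/150) = 85.71 Ω
R_th = 85.71 Ω
I_n = V_th/R_th = 4.286/85.71 = 0.05 A, and R_n = R_th = 85.71 Ω

Final answer: I_n = 0.05 A, R_n = 85.71 Ω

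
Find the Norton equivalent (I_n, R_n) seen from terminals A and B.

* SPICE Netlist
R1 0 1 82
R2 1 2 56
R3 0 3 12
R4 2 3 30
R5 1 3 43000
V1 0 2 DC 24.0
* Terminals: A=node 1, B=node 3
Find the Thévenin equivalent first; then I_n = V_th/R_th and R_n = R_th.
Step 1 — V_th is the open-circuit voltage V_A - V_B (nothing connected across the terminals).
Nodal analysis, taking node 2 as the 0 V reference.
Source V1 fixes V_0 = 24 V.
KCL at each unknown node (sum of currents leaving = 0; resistances in Ω):
  Node 1: (V_1 - 24)/82 + (V_1 - 0)/56 + (V_1 - V_3)/43000 = 0
  Node 3: (V_3 - 24)/12 + (V_3 - 0)/30 + (V_3 - V_1)/43000 = 0
Collecting terms (coefficients in siemens):
  0.03008·V_1 - 0.00002326·V_3 = 0.2927
  0.1167·V_3 - 0.00002326·V_1 = 2
Determinant D = (0.03008)(0.1167) - (-0.00002326)(-0.00002326) = 0.00351
V_1 = [(0.2927)(0.1167) - (-0.00002326)(2)]/D = 9.745 V
V_3 = [(0.03008)(2) - (0.2927)(-0.00002326)]/D = 17.14 V
V_th = V_1 - V_3 = 9.745 - 17.14 = -7.397 V
Step 2 — R_th: zero the source — replace V1 by a short circuit (node 2 merges into node 0) — and find the resistance seen between A (node 1) and B (node 3).
Reduce the network between node 1 (A) and node 3 (B) by series/parallel combination:
  Rp1 = R1 ‖ R2 (parallel, both between nodes 0 and 1) = 1/(1/82 + 1/56) = 33.28 Ω
  Rp2 = R3 ‖ R4 (parallel, both between nodes 0 and 3) = 1/(1/12 + 1/30) = 8.571 Ω
  Rs1 = Rp1 + Rp2 (series, joined only at node 0) = 33.28 + 8.571 = 41.85 Ω
  Rp3 = R5 ‖ Rs1 (parallel, both between nodes 1 and 3) = 1/(1/43000 + 1/41.85) = 41.81 Ω
R_th = 41.81 Ω
I_n = V_th/R_th = -7.397/41.81 = -0.1769 A, and R_n = R_th = 41.81 Ω

Final answer: I_n = -0.1769 A, R_n = 41.81 Ω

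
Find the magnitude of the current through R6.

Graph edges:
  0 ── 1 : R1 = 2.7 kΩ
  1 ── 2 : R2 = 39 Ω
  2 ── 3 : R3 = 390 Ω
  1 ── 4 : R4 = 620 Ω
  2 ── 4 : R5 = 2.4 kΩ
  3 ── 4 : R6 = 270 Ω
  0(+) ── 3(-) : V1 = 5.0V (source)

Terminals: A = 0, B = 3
Nodal analysis, taking node 3 as the 0 V reference.
Source V1 fixes V_0 = 5 V.
KCL at each unknown node (sum of currents leaving = 0; resistances in Ω):
  Node 1: (V_1 - 5)/2700 + (V_1 - V_2)/39 + (V_1 - V_4)/620 = 0
  Node 2: (V_2 - V_1)/39 + (V_2 - 0)/390 + (V_2 - V_4)/2400 = 0
  Node 4: (V_4 - V_1)/620 + (V_4 - V_2)/2400 + (V_4 - 0)/270 = 0
Collecting terms (coefficients in siemens):
  0.02762·V_1 - 0.02564·V_2 - 0.001613·V_4 = 0.001852
  0.02862·V_2 - 0.02564·V_1 - 0.0004167·V_4 = 0
  0.005733·V_4 - 0.001613·V_1 - 0.0004167·V_2 = 0
Solving these 3 simultaneous equations (Gaussian elimination) gives:
  V_1 = 0.4671 V, V_2 = 0.4208 V, V_4 = 0.162 V
I_R6 = (V_3 - V_4)/R6 = (0 - 0.162)/270 = -0.0005999 A
|I_R6| = 0.0005999 A

Final answer: |I_R6| = 0.0005999 A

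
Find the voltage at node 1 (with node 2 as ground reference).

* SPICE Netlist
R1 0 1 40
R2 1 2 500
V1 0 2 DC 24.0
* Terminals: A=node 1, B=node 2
Nodal analysis, taking node 2 as the 0 V reference.
Source V1 fixes V_0 = 24 V.
KCL at each unknown node (sum of currents leaving = 0; resistances in Ω):
  Node 1: (V_1 - 24)/40 + (V_1 - 0)/500 = 0
Collecting terms: 0.027 × V_1 = 0.6  =>  V_1 = 22.22 V
The requested potential is V_1 = 22.22 V.

Final answer: V_1 = 22.22 V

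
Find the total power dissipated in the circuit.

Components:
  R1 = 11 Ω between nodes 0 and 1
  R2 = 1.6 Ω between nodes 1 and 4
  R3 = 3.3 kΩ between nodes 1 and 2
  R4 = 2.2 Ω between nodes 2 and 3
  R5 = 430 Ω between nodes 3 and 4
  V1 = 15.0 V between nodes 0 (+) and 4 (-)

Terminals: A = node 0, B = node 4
Nodal analysis, taking node 4 as the 0 V reference.
Source V1 fixes V_0 = 15 V.
KCL at each unknown node (sum of currents leaving = 0; resistances in Ω):
  Node 1: (V_1 - 15)/11 + (V_1 - 0)/1.6 + (V_1 - V_2)/3300 = 0
  Node 2: (V_2 - V_1)/3300 + (V_2 - V_3)/2.2 = 0
  Node 3: (V_3 - V_2)/2.2 + (V_3 - 0)/430 = 0
Collecting terms (coefficients in siemens):
  0.7162·V_1 - 0.000303·V_2 = 1.364
  0.4548·V_2 - 0.000303·V_1 - 0.4545·V_3 = 0
  0.4569·V_3 - 0.4545·V_2 = 0
Solving these 3 simultaneous equations (Gaussian elimination) gives:
  V_1 = 1.904 V, V_2 = 0.2205 V, V_3 = 0.2194 V
Power in each resistor, P = (ΔV)²/R:
  P_R1 = (15 - 1.904)²/11 = 15.59 W
  P_R2 = (1.904 - 0)²/1.6 = 2.266 W
  P_R3 = (1.904 - 0.2205)²/3300 = 0.0008589 W
  P_R4 = (0.2205 - 0.2194)²/2.2 = 0.0000005726 W
  P_R5 = (0.2194 - 0)²/430 = 0.0001119 W
P_total = P_R1 + P_R2 + P_R3 + P_R4 + P_R5 = 17.86 W

Final answer: 17.86 W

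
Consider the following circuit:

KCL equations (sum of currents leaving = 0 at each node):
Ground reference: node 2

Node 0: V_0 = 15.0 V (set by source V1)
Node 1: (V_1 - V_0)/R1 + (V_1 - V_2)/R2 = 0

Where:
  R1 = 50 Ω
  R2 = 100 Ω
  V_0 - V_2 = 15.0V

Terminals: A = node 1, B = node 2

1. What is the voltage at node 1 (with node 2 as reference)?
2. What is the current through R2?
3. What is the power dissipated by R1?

Nodal analysis, taking node 2 as the 0 V reference.
Source V1 fixes V_0 = 15 V.
KCL at each unknown node (sum of currents leaving = 0; resistances in Ω):
  Node 1: (V_1 - 15)/50 + (V_1 - 0)/100 = 0
Collecting terms: 0.03 × V_1 = 0.3  =>  V_1 = 10 V
Part 1:
  Read off the nodal solution: V_1 = 10 V
Part 2:
  I_R2 = (V_1 - V_2)/R2 = (10 - 0)/100 = 0.1 A
  Magnitude: I_R2 = 0.1 A
Part 3:
  I_R1 = (V_0 - V_1)/R1 = (15 - 10)/50 = 0.1 A
  P_R1 = I_R1² × R1 = (0.1)² × 50 = 0.5 W

Final answers:
1. V_1 = 10 V
2. I_R2 = 0.1 A
3. P_R1 = 0.5 W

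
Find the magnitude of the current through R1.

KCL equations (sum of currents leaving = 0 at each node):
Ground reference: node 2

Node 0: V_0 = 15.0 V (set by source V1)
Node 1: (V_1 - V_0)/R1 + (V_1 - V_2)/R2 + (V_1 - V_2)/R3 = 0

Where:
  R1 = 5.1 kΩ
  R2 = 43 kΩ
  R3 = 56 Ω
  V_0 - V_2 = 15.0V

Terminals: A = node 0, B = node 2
Nodal analysis, taking node 2 as the 0 V reference.
Source V1 fixes V_0 = 15 V.
KCL at each unknown node (sum of currents leaving = 0; resistances in Ω):
  Node 1: (V_1 - 15)/5100 + (V_1 - 0)/43000 + (V_1 - 0)/56 = 0
Collecting terms: 0.01808 × V_1 = 0.002941  =>  V_1 = 0.1627 V
I_R1 = (V_0 - V_1)/R1 = (15 - 0.1627)/5100 = 0.002909 A
|I_R1| = 0.002909 A

Final answer: |I_R1| = 0.002909 A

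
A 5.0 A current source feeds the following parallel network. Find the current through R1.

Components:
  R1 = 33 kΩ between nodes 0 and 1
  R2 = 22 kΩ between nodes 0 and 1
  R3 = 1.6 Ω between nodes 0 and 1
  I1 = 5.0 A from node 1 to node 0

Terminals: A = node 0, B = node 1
All resistors sit directly between nodes 0 and 1, so they are in parallel and share one voltage V; the full source current 5 A splits among them.
1/R_par = 1/33000 + 1/22000 + 1/1.6 = 0.6251 S  =>  R_par = 1.6 Ω
V = I × R_par = 5 × 1.6 = 7.999 V
I_R1 = V/R1 = 7.999/33000 = 0.0002424 A

Final answer: 0.0002424 A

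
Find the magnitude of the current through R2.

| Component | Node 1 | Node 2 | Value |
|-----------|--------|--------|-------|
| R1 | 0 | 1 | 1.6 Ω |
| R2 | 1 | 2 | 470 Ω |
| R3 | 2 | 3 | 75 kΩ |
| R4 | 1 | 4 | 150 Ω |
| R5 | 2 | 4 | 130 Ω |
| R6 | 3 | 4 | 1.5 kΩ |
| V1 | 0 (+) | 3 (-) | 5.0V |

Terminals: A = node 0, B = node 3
Nodal analysis, taking node 3 as the 0 V reference.
Source V1 fixes V_0 = 5 V.
KCL at each unknown node (sum of currents leaving = 0; resistances in Ω):
  Node 1: (V_1 - 5)/1.6 + (V_1 - V_2)/470 + (V_1 - V_4)/150 = 0
  Node 2: (V_2 - V_1)/470 + (V_2 - 0)/75000 + (V_2 - V_4)/130 = 0
  Node 4: (V_4 - V_1)/150 + (V_4 - V_2)/130 + (V_4 - 0)/1500 = 0
Collecting terms (coefficients in siemens):
  0.6338·V_1 - 0.002128·V_2 - 0.006667·V_4 = 3.125
  0.009833·V_2 - 0.002128·V_1 - 0.007692·V_4 = 0
  0.01503·V_4 - 0.006667·V_1 - 0.007692·V_2 = 0
Solving these 3 simultaneous equations (Gaussian elimination) gives:
  V_1 = 4.995 V, V_2 = 4.694 V, V_4 = 4.62 V
I_R2 = (V_1 - V_2)/R2 = (4.995 - 4.694)/470 = 0.0006393 A
|I_R2| = 0.0006393 A

Final answer: |I_R2| = 0.0006393 A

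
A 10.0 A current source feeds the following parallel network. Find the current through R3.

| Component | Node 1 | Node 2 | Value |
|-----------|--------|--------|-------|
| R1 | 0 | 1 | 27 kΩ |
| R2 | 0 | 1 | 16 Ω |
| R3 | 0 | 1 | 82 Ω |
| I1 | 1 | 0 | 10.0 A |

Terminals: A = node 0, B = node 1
All resistors sit directly between nodes 0 and 1, so they are in parallel and share one voltage V; the full source current 10 A splits among them.
1/R_par = 1/27000 + 1/16 + 1/82 = 0.07473 S  =>  R_par = 13.38 Ω
V = I × R_par = 10 × 13.38 = 133.8 V
I_R3 = V/R3 = 133.8/82 = 1.632 A

Final answer: 1.632 A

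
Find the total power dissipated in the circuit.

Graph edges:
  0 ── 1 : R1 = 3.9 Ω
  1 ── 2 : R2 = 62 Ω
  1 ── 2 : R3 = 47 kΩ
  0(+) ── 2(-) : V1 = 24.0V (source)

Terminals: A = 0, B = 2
Nodal analysis, taking node 2 as the 0 V reference.
Source V1 fixes V_0 = 24 V.
KCL at each unknown node (sum of currents leaving = 0; resistances in Ω):
  Node 1: (V_1 - 24)/3.9 + (V_1 - 0)/62 + (V_1 - 0)/47000 = 0
Collecting terms: 0.2726 × V_1 = 6.154  =>  V_1 = 22.58 V
Power in each resistor, P = (ΔV)²/R:
  P_R1 = (24 - 22.58)²/3.9 = 0.5186 W
  P_R2 = (22.58 - 0)²/62 = 8.222 W
  P_R3 = (22.58 - 0)²/47000 = 0.01085 W
P_total = P_R1 + P_R2 + P_R3 = 8.751 W

Final answer: 8.751 W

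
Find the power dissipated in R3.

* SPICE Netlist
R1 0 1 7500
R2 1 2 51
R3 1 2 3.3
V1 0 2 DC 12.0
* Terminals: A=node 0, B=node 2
Nodal analysis, taking node 2 as the 0 V reference.
Source V1 fixes V_0 = 12 V.
KCL at each unknown node (sum of currents leaving = 0; resistances in Ω):
  Node 1: (V_1 - 12)/7500 + (V_1 - 0)/51 + (V_1 - 0)/3.3 = 0
Collecting terms: 0.3228 × V_1 = 0.0016  =>  V_1 = 0.004957 V
I_R3 = (V_1 - V_2)/R3 = (0.004957 - 0)/3.3 = 0.001502 A
P_R3 = I_R3² × R3 = (0.001502)² × 3.3 = 0.000007446 W

Final answer: 7.446e-06 W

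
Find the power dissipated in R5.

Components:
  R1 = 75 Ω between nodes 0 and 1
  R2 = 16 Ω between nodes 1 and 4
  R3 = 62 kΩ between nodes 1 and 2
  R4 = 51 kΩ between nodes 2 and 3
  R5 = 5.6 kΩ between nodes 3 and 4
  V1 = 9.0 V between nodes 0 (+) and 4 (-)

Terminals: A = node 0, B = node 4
Nodal analysis, taking node 4 as the 0 V reference.
Source V1 fixes V_0 = 9 V.
KCL at each unknown node (sum of currents leaving = 0; resistances in Ω):
  Node 1: (V_1 - 9)/75 + (V_1 - 0)/16 + (V_1 - V_2)/62000 = 0
  Node 2: (V_2 - V_1)/62000 + (V_2 - V_3)/51000 = 0
  Node 3: (V_3 - V_2)/51000 + (V_3 - 0)/5600 = 0
Collecting terms (coefficients in siemens):
  0.07585·V_1 - 0.00001613·V_2 = 0.12
  0.00003574·V_2 - 0.00001613·V_1 - 0.00001961·V_3 = 0
  0.0001982·V_3 - 0.00001961·V_2 = 0
Solving these 3 simultaneous equations (Gaussian elimination) gives:
  V_1 = 1.582 V, V_2 = 0.7551 V, V_3 = 0.07471 V
I_R5 = (V_3 - V_4)/R5 = (0.07471 - 0)/5600 = 0.00001334 A
P_R5 = I_R5² × R5 = (0.00001334)² × 5600 = 0.0000009967 W

Final answer: 9.967e-07 W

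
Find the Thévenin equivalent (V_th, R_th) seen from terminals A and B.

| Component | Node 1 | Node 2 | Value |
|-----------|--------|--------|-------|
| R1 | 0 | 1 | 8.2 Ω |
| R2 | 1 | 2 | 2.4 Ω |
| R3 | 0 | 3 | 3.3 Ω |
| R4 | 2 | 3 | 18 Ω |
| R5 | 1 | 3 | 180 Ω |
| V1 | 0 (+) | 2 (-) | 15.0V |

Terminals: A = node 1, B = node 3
Step 1 — V_th is the open-circuit voltage V_A - V_B (nothing connected across the terminals).
Nodal analysis, taking node 2 as the 0 V reference.
Source V1 fixes V_0 = 15 V.
KCL at each unknown node (sum of currents leaving = 0; resistances in Ω):
  Node 1: (V_1 - 15)/8.2 + (V_1 - 0)/2.4 + (V_1 - V_3)/180 = 0
  Node 3: (V_3 - 15)/3.3 + (V_3 - 0)/18 + (V_3 - V_1)/180 = 0
Collecting terms (coefficients in siemens):
  0.5442·V_1 - 0.005556·V_3 = 1.829
  0.3641·V_3 - 0.005556·V_1 = 4.545
Determinant D = (0.5442)(0.3641) - (-0.005556)(-0.005556) = 0.1981
V_1 = [(1.829)(0.3641) - (-0.005556)(4.545)]/D = 3.49 V
V_3 = [(0.5442)(4.545) - (1.829)(-0.005556)]/D = 12.54 V
V_th = V_1 - V_3 = 3.49 - 12.54 = -9.046 V
Step 2 — R_th: zero the source — replace V1 by a short circuit (node 2 merges into node 0) — and find the resistance seen between A (node 1) and B (node 3).
Reduce the network between node 1 (A) and node 3 (B) by series/parallel combination:
  Rp1 = R1 ‖ R2 (parallel, both between nodes 0 and 1) = 1/(1/8.2 + 1/2.4) = 1.857 Ω
  Rp2 = R3 ‖ R4 (parallel, both between nodes 0 and 3) = 1/(1/3.3 + 1/18) = 2.789 Ω
  Rs1 = Rp1 + Rp2 (series, joined only at node 0) = 1.857 + 2.789 = 4.645 Ω
  Rp3 = R5 ‖ Rs1 (parallel, both between nodes 1 and 3) = 1/(1/180 + 1/4.645) = 4.528 Ω
R_th = 4.528 Ω

Final answer: V_th = -9.046 V, R_th = 4.528 Ω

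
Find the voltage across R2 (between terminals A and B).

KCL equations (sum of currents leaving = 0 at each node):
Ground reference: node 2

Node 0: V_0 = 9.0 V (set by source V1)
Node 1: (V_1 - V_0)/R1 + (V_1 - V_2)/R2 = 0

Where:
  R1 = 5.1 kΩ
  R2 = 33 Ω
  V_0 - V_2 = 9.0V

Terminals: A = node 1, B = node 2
R1 and R2 are in series across V1 (node 0 → node 1 → node 2), and the output A–B is taken across R2, so this is a voltage divider.
Series current: I = V1/(R1 + R2) = 9/(5100 + 33) = 9/5133 = 0.001753 A
V_R2 = I × R2 = V1 × R2/(R1 + R2) = 9 × 33/5133 = 0.05786 V

Final answer: 0.05786 V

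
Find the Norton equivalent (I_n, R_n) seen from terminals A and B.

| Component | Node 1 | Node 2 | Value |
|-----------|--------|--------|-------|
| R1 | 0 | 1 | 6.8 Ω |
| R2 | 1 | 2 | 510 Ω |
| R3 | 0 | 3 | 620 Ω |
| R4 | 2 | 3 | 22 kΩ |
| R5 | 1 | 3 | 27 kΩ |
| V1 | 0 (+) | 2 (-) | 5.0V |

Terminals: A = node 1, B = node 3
Find the Thévenin equivalent first; then I_n = V_th/R_th and R_n = R_th.
Step 1 — V_th is the open-circuit voltage V_A - V_B (nothing connected across the terminals).
Nodal analysis, taking node 2 as the 0 V reference.
Source V1 fixes V_0 = 5 V.
KCL at each unknown node (sum of currents leaving = 0; resistances in Ω):
  Node 1: (V_1 - 5)/6.8 + (V_1 - 0)/510 + (V_1 - V_3)/27000 = 0
  Node 3: (V_3 - 5)/620 + (V_3 - 0)/22000 + (V_3 - V_1)/27000 = 0
Collecting terms (coefficients in siemens):
  0.1491·V_1 - 0.00003704·V_3 = 0.7353
  0.001695·V_3 - 0.00003704·V_1 = 0.008065
Determinant D = (0.1491)(0.001695) - (-0.00003704)(-0.00003704) = 0.0002527
V_1 = [(0.7353)(0.001695) - (-0.00003704)(0.008065)]/D = 4.934 V
V_3 = [(0.1491)(0.008065) - (0.7353)(-0.00003704)]/D = 4.865 V
V_th = V_1 - V_3 = 4.934 - 4.865 = 0.06968 V
Step 2 — R_th: zero the source — replace V1 by a short circuit (node 2 merges into node 0) — and find the resistance seen between A (node 1) and B (node 3).
Reduce the network between node 1 (A) and node 3 (B) by series/parallel combination:
  Rp1 = R1 ‖ R2 (parallel, both between nodes 0 and 1) = 1/(1/6.8 + 1/510) = 6.711 Ω
  Rp2 = R3 ‖ R4 (parallel, both between nodes 0 and 3) = 1/(1/620 + 1/22000) = 603 Ω
  Rs1 = Rp1 + Rp2 (series, joined only at node 0) = 6.711 + 603 = 609.7 Ω
  Rp3 = R5 ‖ Rs1 (parallel, both between nodes 1 and 3) = 1/(1/27000 + 1/609.7) = 596.3 Ω
R_th = 596.3 Ω
I_n = V_th/R_th = 0.06968/596.3 = 0.0001169 A, and R_n = R_th = 596.3 Ω

Final answer: I_n = 0.0001169 A, R_n = 596.3 Ω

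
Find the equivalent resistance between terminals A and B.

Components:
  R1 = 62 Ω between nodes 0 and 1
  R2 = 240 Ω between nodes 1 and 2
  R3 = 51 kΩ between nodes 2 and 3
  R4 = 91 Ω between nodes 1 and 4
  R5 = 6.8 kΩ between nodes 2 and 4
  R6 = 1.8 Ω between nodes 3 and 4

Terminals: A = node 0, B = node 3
The network is not a plain series/parallel combination. Inject a 1 A test current into terminal A (node 0) and return it from terminal B (node 3); then R_eq = V_A / (1 A).
Nodal analysis, taking node 3 as the 0 V reference.
Current source I_test pushes 1 A into node 0 and draws it out of node 3.
KCL at each unknown node (sum of currents leaving = 0; resistances in Ω):
  Node 0: (V_0 - V_1)/62 - 1 = 0
  Node 1: (V_1 - V_0)/62 + (V_1 - V_2)/240 + (V_1 - V_4)/91 = 0
  Node 2: (V_2 - V_1)/240 + (V_2 - 0)/51000 + (V_2 - V_4)/6800 = 0
  Node 4: (V_4 - V_1)/91 + (V_4 - V_2)/6800 + (V_4 - 0)/1.8 = 0
Collecting terms (coefficients in siemens):
  0.01613·V_0 - 0.01613·V_1 = 1
  0.03128·V_1 - 0.01613·V_0 - 0.004167·V_2 - 0.01099·V_4 = 0
  0.004333·V_2 - 0.004167·V_1 - 0.0001471·V_4 = 0
  0.5667·V_4 - 0.01099·V_1 - 0.0001471·V_2 = 0
Solving these 4 simultaneous equations (Gaussian elimination) gives:
  V_0 = 153.5 V, V_1 = 91.49 V, V_2 = 88.03 V, V_4 = 1.797 V
R_eq = V_0 / 1 A = 153.5 Ω

Final answer: 153.5 Ω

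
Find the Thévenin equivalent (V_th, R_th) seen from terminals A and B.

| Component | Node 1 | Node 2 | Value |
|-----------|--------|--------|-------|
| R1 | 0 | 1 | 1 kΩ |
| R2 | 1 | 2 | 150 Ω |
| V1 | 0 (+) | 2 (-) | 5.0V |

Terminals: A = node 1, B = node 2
Step 1 — V_th is the open-circuit voltage V_A - V_B (nothing connected across the terminals).
Nodal analysis, taking node 2 as the 0 V reference.
Source V1 fixes V_0 = 5 V.
KCL at each unknown node (sum of currents leaving = 0; resistances in Ω):
  Node 1: (V_1 - 5)/1000 + (V_1 - 0)/150 = 0
Collecting terms: 0.007667 × V_1 = 0.005  =>  V_1 = 0.6522 V
V_th = V_1 - V_2 = 0.6522 - 0 = 0.6522 V
Step 2 — R_th: zero the source — replace V1 by a short circuit (node 2 merges into node 0) — and find the resistance seen between A (node 1) and B (node 0).
Reduce the network between node 1 (A) and node 0 (B) by series/parallel combination:
  Rp1 = R1 ‖ R2 (parallel, both between nodes 0 and 1) = 1/(1/1000 + 1/150) = 130.4 Ω
R_th = 130.4 Ω

Final answer: V_th = 0.6522 V, R_th = 130.4 Ω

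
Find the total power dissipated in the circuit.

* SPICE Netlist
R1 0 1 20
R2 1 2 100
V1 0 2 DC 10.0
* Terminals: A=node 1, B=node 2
Nodal analysis, taking node 2 as the 0 V reference.
Source V1 fixes V_0 = 10 V.
KCL at each unknown node (sum of currents leaving = 0; resistances in Ω):
  Node 1: (V_1 - 10)/20 + (V_1 - 0)/100 = 0
Collecting terms: 0.06 × V_1 = 0.5  =>  V_1 = 8.333 V
Power in each resistor, P = (ΔV)²/R:
  P_R1 = (10 - 8.333)²/20 = 0.1389 W
  P_R2 = (8.333 - 0)²/100 = 0.6944 W
P_total = P_R1 + P_R2 = 0.8333 W

Final answer: 0.8333 W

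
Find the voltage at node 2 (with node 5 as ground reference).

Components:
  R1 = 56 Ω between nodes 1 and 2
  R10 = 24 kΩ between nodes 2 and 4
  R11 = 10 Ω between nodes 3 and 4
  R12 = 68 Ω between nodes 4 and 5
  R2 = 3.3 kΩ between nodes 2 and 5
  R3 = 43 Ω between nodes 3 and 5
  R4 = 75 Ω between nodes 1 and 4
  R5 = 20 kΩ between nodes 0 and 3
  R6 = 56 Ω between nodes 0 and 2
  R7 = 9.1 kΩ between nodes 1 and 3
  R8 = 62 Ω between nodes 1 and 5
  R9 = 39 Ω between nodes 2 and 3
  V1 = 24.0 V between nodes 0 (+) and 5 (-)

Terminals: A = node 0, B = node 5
Nodal analysis, taking node 5 as the 0 V reference.
Source V1 fixes V_0 = 24 V.
KCL at each unknown node (sum of currents leaving = 0; resistances in Ω):
  Node 1: (V_1 - V_2)/56 + (V_1 - V_4)/75 + (V_1 - V_3)/9100 + (V_1 - 0)/62 = 0
  Node 2: (V_2 - V_1)/56 + (V_2 - 0)/3300 + (V_2 - 24)/56 + (V_2 - V_3)/39 + (V_2 - V_4)/24000 = 0
  Node 3: (V_3 - 0)/43 + (V_3 - 24)/20000 + (V_3 - V_1)/9100 + (V_3 - V_2)/39 + (V_3 - V_4)/10 = 0
  Node 4: (V_4 - V_1)/75 + (V_4 - V_2)/24000 + (V_4 - V_3)/10 + (V_4 - 0)/68 = 0
Collecting terms (coefficients in siemens):
  0.04743·V_1 - 0.01786·V_2 - 0.0001099·V_3 - 0.01333·V_4 = 0
  0.0617·V_2 - 0.01786·V_1 - 0.02564·V_3 - 0.00004167·V_4 = 0.4286
  0.1491·V_3 - 0.0001099·V_1 - 0.02564·V_2 - 0.1·V_4 = 0.0012
  0.1281·V_4 - 0.01333·V_1 - 0.00004167·V_2 - 0.1·V_3 = 0
Solving these 4 simultaneous equations (Gaussian elimination) gives:
  V_1 = 4.997 V, V_2 = 10.25 V, V_3 = 4.465 V, V_4 = 4.01 V
The requested potential is V_2 = 10.25 V.

Final answer: V_2 = 10.25 V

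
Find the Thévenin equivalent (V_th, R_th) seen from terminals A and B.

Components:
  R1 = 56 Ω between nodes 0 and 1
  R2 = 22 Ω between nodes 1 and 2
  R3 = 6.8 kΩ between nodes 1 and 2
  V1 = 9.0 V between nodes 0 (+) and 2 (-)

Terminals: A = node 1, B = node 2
Step 1 — V_th is the open-circuit voltage V_A - V_B (nothing connected across the terminals).
Nodal analysis, taking node 2 as the 0 V reference.
Source V1 fixes V_0 = 9 V.
KCL at each unknown node (sum of currents leaving = 0; resistances in Ω):
  Node 1: (V_1 - 9)/56 + (V_1 - 0)/22 + (V_1 - 0)/6800 = 0
Collecting terms: 0.06346 × V_1 = 0.1607  =>  V_1 = 2.533 V
V_th = V_1 - V_2 = 2.533 - 0 = 2.533 V
Step 2 — R_th: zero the source — replace V1 by a short circuit (node 2 merges into node 0) — and find the resistance seen between A (node 1) and B (node 0).
Reduce the network between node 1 (A) and node 0 (B) by series/parallel combination:
  Rp1 = R1 ‖ R2 ‖ R3 (parallel, all between nodes 0 and 1) = 1/(1/56 + 1/22 + 1/6800) = 15.76 Ω
R_th = 15.76 Ω

Final answer: V_th = 2.533 V, R_th = 15.76 Ω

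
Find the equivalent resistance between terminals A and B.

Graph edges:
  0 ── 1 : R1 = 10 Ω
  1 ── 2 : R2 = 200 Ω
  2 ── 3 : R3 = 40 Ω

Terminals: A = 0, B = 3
Reduce the network between node 0 (A) and node 3 (B) by series/parallel combination:
  Rs1 = R1 + R2 (series, joined only at node 1) = 10 + 200 = 210 Ω
  Rs2 = R3 + Rs1 (series, joined only at node 2) = 40 + 210 = 250 Ω
R_eq = 250 Ω

Final answer: 250 Ω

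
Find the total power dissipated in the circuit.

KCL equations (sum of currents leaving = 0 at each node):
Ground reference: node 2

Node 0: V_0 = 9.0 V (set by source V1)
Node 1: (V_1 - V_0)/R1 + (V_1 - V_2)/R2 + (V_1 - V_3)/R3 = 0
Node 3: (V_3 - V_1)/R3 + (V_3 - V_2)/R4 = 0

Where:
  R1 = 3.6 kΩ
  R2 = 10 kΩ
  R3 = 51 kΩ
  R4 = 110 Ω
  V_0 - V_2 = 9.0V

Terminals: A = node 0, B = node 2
Nodal analysis, taking node 2 as the 0 V reference.
Source V1 fixes V_0 = 9 V.
KCL at each unknown node (sum of currents leaving = 0; resistances in Ω):
  Node 1: (V_1 - 9)/3600 + (V_1 - 0)/10000 + (V_1 - V_3)/51000 = 0
  Node 3: (V_3 - V_1)/51000 + (V_3 - 0)/110 = 0
Collecting terms (coefficients in siemens):
  0.0003974·V_1 - 0.00001961·V_3 = 0.0025
  0.009111·V_3 - 0.00001961·V_1 = 0
Determinant D = (0.0003974)(0.009111) - (-0.00001961)(-0.00001961) = 0.00000362
V_1 = [(0.0025)(0.009111) - (-0.00001961)(0)]/D = 6.292 V
V_3 = [(0.0003974)(0) - (0.0025)(-0.00001961)]/D = 0.01354 V
Power in each resistor, P = (ΔV)²/R:
  P_R1 = (9 - 6.292)²/3600 = 0.002037 W
  P_R2 = (6.292 - 0)²/10000 = 0.003959 W
  P_R3 = (6.292 - 0.01354)²/51000 = 0.0007729 W
  P_R4 = (0 - 0.01354)²/110 = 0.000001667 W
P_total = P_R1 + P_R2 + P_R3 + P_R4 = 0.006771 W

Final answer: 0.006771 W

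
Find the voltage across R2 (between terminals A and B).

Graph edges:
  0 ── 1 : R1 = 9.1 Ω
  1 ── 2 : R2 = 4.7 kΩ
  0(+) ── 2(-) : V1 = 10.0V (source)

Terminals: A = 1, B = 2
R1 and R2 are in series across V1 (node 0 → node 1 → node 2), and the output A–B is taken across R2, so this is a voltage divider.
Series current: I = V1/(R1 + R2) = 10/(9.1 + 4700) = 10/4709 = 0.002124 A
V_R2 = I × R2 = V1 × R2/(R1 + R2) = 10 × 4700/4709 = 9.981 V

Final answer: 9.981 V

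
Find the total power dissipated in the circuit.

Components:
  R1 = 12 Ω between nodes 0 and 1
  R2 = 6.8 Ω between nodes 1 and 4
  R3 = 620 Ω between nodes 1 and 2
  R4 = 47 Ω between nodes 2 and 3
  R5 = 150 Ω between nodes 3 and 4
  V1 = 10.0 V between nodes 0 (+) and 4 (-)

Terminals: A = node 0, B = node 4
Nodal analysis, taking node 4 as the 0 V reference.
Source V1 fixes V_0 = 10 V.
KCL at each unknown node (sum of currents leaving = 0; resistances in Ω):
  Node 1: (V_1 - 10)/12 + (V_1 - 0)/6.8 + (V_1 - V_2)/620 = 0
  Node 2: (V_2 - V_1)/620 + (V_2 - V_3)/47 = 0
  Node 3: (V_3 - V_2)/47 + (V_3 - 0)/150 = 0
Collecting terms (coefficients in siemens):
  0.232·V_1 - 0.001613·V_2 = 0.8333
  0.02289·V_2 - 0.001613·V_1 - 0.02128·V_3 = 0
  0.02794·V_3 - 0.02128·V_2 = 0
Solving these 3 simultaneous equations (Gaussian elimination) gives:
  V_1 = 3.598 V, V_2 = 0.8675 V, V_3 = 0.6606 V
Power in each resistor, P = (ΔV)²/R:
  P_R1 = (10 - 3.598)²/12 = 3.416 W
  P_R2 = (3.598 - 0)²/6.8 = 1.904 W
  P_R3 = (3.598 - 0.8675)²/620 = 0.01202 W
  P_R4 = (0.8675 - 0.6606)²/47 = 0.0009115 W
  P_R5 = (0.6606 - 0)²/150 = 0.002909 W
P_total = P_R1 + P_R2 + P_R3 + P_R4 + P_R5 = 5.335 W

Final answer: 5.335 W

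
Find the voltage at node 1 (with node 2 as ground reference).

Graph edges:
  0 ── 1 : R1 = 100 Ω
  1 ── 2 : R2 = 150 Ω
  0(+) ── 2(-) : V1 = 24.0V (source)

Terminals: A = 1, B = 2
Nodal analysis, taking node 2 as the 0 V reference.
Source V1 fixes V_0 = 24 V.
KCL at each unknown node (sum of currents leaving = 0; resistances in Ω):
  Node 1: (V_1 - 24)/100 + (V_1 - 0)/150 = 0
Collecting terms: 0.01667 × V_1 = 0.24  =>  V_1 = 14.4 V
The requested potential is V_1 = 14.4 V.

Final answer: V_1 = 14.4 V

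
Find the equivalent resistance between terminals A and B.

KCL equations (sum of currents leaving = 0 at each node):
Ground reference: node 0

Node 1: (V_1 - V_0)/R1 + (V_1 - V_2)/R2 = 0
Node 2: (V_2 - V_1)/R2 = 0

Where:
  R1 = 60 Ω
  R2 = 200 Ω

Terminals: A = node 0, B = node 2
Reduce the network between node 0 (A) and node 2 (B) by series/parallel combination:
  Rs1 = R1 + R2 (series, joined only at node 1) = 60 + 200 = 260 Ω
R_eq = 260 Ω

Final answer: 260 Ω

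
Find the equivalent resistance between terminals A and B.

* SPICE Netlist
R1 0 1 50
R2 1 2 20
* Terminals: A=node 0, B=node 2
Reduce the network between node 0 (A) and node 2 (B) by series/parallel combination:
  Rs1 = R1 + R2 (series, joined only at node 1) = 50 + 20 = 70 Ω
R_eq = 70 Ω

Final answer: 70 Ω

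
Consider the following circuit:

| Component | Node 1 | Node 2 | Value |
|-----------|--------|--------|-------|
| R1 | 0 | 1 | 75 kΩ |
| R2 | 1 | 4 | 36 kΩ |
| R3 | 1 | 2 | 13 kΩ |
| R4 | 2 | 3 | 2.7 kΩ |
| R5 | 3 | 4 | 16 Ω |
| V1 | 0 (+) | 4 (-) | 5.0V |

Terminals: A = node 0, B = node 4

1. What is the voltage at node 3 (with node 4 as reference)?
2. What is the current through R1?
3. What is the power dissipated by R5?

Nodal analysis, taking node 4 as the 0 V reference.
Source V1 fixes V_0 = 5 V.
KCL at each unknown node (sum of currents leaving = 0; resistances in Ω):
  Node 1: (V_1 - 5)/75000 + (V_1 - 0)/36000 + (V_1 - V_2)/13000 = 0
  Node 2: (V_2 - V_1)/13000 + (V_2 - V_3)/2700 = 0
  Node 3: (V_3 - V_2)/2700 + (V_3 - 0)/16 = 0
Collecting terms (coefficients in siemens):
  0.000118·V_1 - 0.00007692·V_2 = 0.00006667
  0.0004473·V_2 - 0.00007692·V_1 - 0.0003704·V_3 = 0
  0.06287·V_3 - 0.0003704·V_2 = 0
Solving these 3 simultaneous equations (Gaussian elimination) gives:
  V_1 = 0.6365 V, V_2 = 0.11 V, V_3 = 0.000648 V
Part 1:
  Read off the nodal solution: V_3 = 0.000648 V
Part 2:
  I_R1 = (V_0 - V_1)/R1 = (5 - 0.6365)/75000 = 0.00005818 A
  Magnitude: I_R1 = 0.00005818 A
Part 3:
  I_R5 = (V_3 - V_4)/R5 = (0.000648 - 0)/16 = 0.0000405 A
  P_R5 = I_R5² × R5 = (0.0000405)² × 16 = 0.00000002624 W

Final answers:
1. V_3 = 0.000648 V
2. I_R1 = 5.818e-05 A
3. P_R5 = 2.624e-08 W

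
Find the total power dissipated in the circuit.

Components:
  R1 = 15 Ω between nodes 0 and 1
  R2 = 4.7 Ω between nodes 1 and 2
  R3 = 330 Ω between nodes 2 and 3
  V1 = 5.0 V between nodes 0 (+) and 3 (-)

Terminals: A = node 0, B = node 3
Nodal analysis, taking node 3 as the 0 V reference.
Source V1 fixes V_0 = 5 V.
KCL at each unknown node (sum of currents leaving = 0; resistances in Ω):
  Node 1: (V_1 - 5)/15 + (V_1 - V_2)/4.7 = 0
  Node 2: (V_2 - V_1)/4.7 + (V_2 - 0)/330 = 0
Collecting terms (coefficients in siemens):
  0.2794·V_1 - 0.2128·V_2 = 0.3333
  0.2158·V_2 - 0.2128·V_1 = 0
Determinant D = (0.2794)(0.2158) - (-0.2128)(-0.2128) = 0.01503
V_1 = [(0.3333)(0.2158) - (-0.2128)(0)]/D = 4.786 V
V_2 = [(0.2794)(0) - (0.3333)(-0.2128)]/D = 4.718 V
Power in each resistor, P = (ΔV)²/R:
  P_R1 = (5 - 4.786)²/15 = 0.003066 W
  P_R2 = (4.786 - 4.718)²/4.7 = 0.0009608 W
  P_R3 = (4.718 - 0)²/330 = 0.06746 W
P_total = P_R1 + P_R2 + P_R3 = 0.07149 W

Final answer: 0.07149 W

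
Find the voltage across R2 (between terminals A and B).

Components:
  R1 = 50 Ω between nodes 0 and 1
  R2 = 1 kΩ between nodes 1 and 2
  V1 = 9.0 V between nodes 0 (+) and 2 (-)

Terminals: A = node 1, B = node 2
R1 and R2 are in series across V1 (node 0 → node 1 → node 2), and the output A–B is taken across R2, so this is a voltage divider.
Series current: I = V1/(R1 + R2) = 9/(50 + 1000) = 9/1050 = 0.008571 A
V_R2 = I × R2 = V1 × R2/(R1 + R2) = 9 × 1000/1050 = 8.571 V

Final answer: 8.571 V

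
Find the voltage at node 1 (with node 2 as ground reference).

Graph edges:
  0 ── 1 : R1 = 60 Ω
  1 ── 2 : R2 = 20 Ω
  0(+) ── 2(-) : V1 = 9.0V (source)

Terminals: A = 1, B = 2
Nodal analysis, taking node 2 as the 0 V reference.
Source V1 fixes V_0 = 9 V.
KCL at each unknown node (sum of currents leaving = 0; resistances in Ω):
  Node 1: (V_1 - 9)/60 + (V_1 - 0)/20 = 0
Collecting terms: 0.06667 × V_1 = 0.15  =>  V_1 = 2.25 V
The requested potential is V_1 = 2.25 V.

Final answer: V_1 = 2.25 V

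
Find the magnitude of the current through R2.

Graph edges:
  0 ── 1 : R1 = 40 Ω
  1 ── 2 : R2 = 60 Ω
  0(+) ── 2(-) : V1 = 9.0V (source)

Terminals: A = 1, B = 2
Nodal analysis, taking node 2 as the 0 V reference.
Source V1 fixes V_0 = 9 V.
KCL at each unknown node (sum of currents leaving = 0; resistances in Ω):
  Node 1: (V_1 - 9)/40 + (V_1 - 0)/60 = 0
Collecting terms: 0.04167 × V_1 = 0.225  =>  V_1 = 5.4 V
I_R2 = (V_1 - V_2)/R2 = (5.4 - 0)/60 = 0.09 A
|I_R2| = 0.09 A

Final answer: |I_R2| = 0.09 A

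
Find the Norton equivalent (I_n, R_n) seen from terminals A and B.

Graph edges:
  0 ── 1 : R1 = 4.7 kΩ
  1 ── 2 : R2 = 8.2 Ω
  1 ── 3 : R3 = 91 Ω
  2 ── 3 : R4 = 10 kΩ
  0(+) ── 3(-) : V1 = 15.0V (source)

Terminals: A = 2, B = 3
Find the Thévenin equivalent first; then I_n = V_th/R_th and R_n = R_th.
Step 1 — V_th is the open-circuit voltage V_A - V_B (nothing connected across the terminals).
Nodal analysis, taking node 3 as the 0 V reference.
Source V1 fixes V_0 = 15 V.
KCL at each unknown node (sum of currents leaving = 0; resistances in Ω):
  Node 1: (V_1 - 15)/4700 + (V_1 - V_2)/8.2 + (V_1 - 0)/91 = 0
  Node 2: (V_2 - V_1)/8.2 + (V_2 - 0)/10000 = 0
Collecting terms (coefficients in siemens):
  0.1332·V_1 - 0.122·V_2 = 0.003191
  0.1221·V_2 - 0.122·V_1 = 0
Determinant D = (0.1332)(0.1221) - (-0.122)(-0.122) = 0.001379
V_1 = [(0.003191)(0.1221) - (-0.122)(0)]/D = 0.2824 V
V_2 = [(0.1332)(0) - (0.003191)(-0.122)]/D = 0.2822 V
V_th = V_2 - V_3 = 0.2822 - 0 = 0.2822 V
Step 2 — R_th: zero the source — replace V1 by a short circuit (node 3 merges into node 0) — and find the resistance seen between A (node 2) and B (node 0).
Reduce the network between node 2 (A) and node 0 (B) by series/parallel combination:
  Rp1 = R1 ‖ R3 (parallel, both between nodes 0 and 1) = 1/(1/4700 + 1/91) = 89.27 Ω
  Rs1 = R2 + Rp1 (series, joined only at node 1) = 8.2 + 89.27 = 97.47 Ω
  Rp2 = R4 ‖ Rs1 (parallel, both between nodes 0 and 2) = 1/(1/10000 + 1/97.47) = 96.53 Ω
R_th = 96.53 Ω
I_n = V_th/R_th = 0.2822/96.53 = 0.002923 A, and R_n = R_th = 96.53 Ω

Final answer: I_n = 0.002923 A, R_n = 96.53 Ω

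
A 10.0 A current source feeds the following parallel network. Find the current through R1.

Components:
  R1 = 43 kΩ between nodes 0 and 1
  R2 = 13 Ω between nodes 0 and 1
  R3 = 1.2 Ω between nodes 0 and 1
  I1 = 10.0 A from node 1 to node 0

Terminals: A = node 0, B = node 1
All resistors sit directly between nodes 0 and 1, so they are in parallel and share one voltage V; the full source current 10 A splits among them.
1/R_par = 1/43000 + 1/13 + 1/1.2 = 0.9103 S  =>  R_par = 1.099 Ω
V = I × R_par = 10 × 1.099 = 10.99 V
I_R1 = V/R1 = 10.99/43000 = 0.0002555 A

Final answer: 0.0002555 A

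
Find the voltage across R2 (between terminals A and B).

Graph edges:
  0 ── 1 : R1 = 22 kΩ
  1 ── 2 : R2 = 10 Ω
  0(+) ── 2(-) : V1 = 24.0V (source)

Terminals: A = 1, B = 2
R1 and R2 are in series across V1 (node 0 → node 1 → node 2), and the output A–B is taken across R2, so this is a voltage divider.
Series current: I = V1/(R1 + R2) = 24/(22000 + 10) = 24/22010 = 0.00109 A
V_R2 = I × R2 = V1 × R2/(R1 + R2) = 24 × 10/22010 = 0.0109 V

Final answer: 0.0109 V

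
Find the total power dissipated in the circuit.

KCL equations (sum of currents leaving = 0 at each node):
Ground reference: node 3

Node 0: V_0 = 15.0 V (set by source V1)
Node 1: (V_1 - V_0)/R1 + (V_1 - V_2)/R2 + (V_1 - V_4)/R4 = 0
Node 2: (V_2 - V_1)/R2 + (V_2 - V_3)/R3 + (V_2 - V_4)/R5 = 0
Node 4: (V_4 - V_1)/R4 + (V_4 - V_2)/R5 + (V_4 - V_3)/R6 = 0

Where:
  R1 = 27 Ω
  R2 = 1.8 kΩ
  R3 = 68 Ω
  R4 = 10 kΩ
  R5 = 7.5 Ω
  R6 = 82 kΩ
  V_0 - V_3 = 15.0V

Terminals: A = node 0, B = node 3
Nodal analysis, taking node 3 as the 0 V reference.
Source V1 fixes V_0 = 15 V.
KCL at each unknown node (sum of currents leaving = 0; resistances in Ω):
  Node 1: (V_1 - 15)/27 + (V_1 - V_2)/1800 + (V_1 - V_4)/10000 = 0
  Node 2: (V_2 - V_1)/1800 + (V_2 - 0)/68 + (V_2 - V_4)/7.5 = 0
  Node 4: (V_4 - V_1)/10000 + (V_4 - V_2)/7.5 + (V_4 - 0)/82000 = 0
Collecting terms (coefficients in siemens):
  0.03769·V_1 - 0.0005556·V_2 - 0.0001·V_4 = 0.5556
  0.1486·V_2 - 0.0005556·V_1 - 0.1333·V_4 = 0
  0.1334·V_4 - 0.0001·V_1 - 0.1333·V_2 = 0
Solving these 3 simultaneous equations (Gaussian elimination) gives:
  V_1 = 14.75 V, V_2 = 0.6289 V, V_4 = 0.6394 V
Power in each resistor, P = (ΔV)²/R:
  P_R1 = (15 - 14.75)²/27 = 0.002313 W
  P_R2 = (14.75 - 0.6289)²/1800 = 0.1108 W
  P_R3 = (0.6289 - 0)²/68 = 0.005816 W
  P_R4 = (14.75 - 0.6394)²/10000 = 0.01991 W
  P_R5 = (0.6289 - 0.6394)²/7.5 = 0.00001477 W
  P_R6 = (0 - 0.6394)²/82000 = 0.000004986 W
P_total = P_R1 + P_R2 + P_R3 + P_R4 + P_R5 + P_R6 = 0.1388 W

Final answer: 0.1388 W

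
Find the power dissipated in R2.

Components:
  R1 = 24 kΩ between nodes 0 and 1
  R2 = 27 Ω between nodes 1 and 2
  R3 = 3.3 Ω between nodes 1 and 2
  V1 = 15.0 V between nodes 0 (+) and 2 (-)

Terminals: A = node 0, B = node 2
Nodal analysis, taking node 2 as the 0 V reference.
Source V1 fixes V_0 = 15 V.
KCL at each unknown node (sum of currents leaving = 0; resistances in Ω):
  Node 1: (V_1 - 15)/24000 + (V_1 - 0)/27 + (V_1 - 0)/3.3 = 0
Collecting terms: 0.3401 × V_1 = 0.000625  =>  V_1 = 0.001838 V
I_R2 = (V_1 - V_2)/R2 = (0.001838 - 0)/27 = 0.00006806 A
P_R2 = I_R2² × R2 = (0.00006806)² × 27 = 0.0000001251 W

Final answer: 1.251e-07 W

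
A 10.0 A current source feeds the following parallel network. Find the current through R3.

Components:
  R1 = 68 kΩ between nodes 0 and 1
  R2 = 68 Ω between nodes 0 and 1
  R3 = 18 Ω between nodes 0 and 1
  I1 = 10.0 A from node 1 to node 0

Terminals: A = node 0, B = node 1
All resistors sit directly between nodes 0 and 1, so they are in parallel and share one voltage V; the full source current 10 A splits among them.
1/R_par = 1/68000 + 1/68 + 1/18 = 0.07028 S  =>  R_par = 14.23 Ω
V = I × R_par = 10 × 14.23 = 142.3 V
I_R3 = V/R3 = 142.3/18 = 7.905 A

Final answer: 7.905 A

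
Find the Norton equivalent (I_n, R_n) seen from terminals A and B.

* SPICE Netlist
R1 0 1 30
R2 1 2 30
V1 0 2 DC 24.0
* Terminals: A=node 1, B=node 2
Find the Thévenin equivalent first; then I_n = V_th/R_th and R_n = R_th.
Step 1 — V_th is the open-circuit voltage V_A - V_B (nothing connected across the terminals).
Nodal analysis, taking node 2 as the 0 V reference.
Source V1 fixes V_0 = 24 V.
KCL at each unknown node (sum of currents leaving = 0; resistances in Ω):
  Node 1: (V_1 - 24)/30 + (V_1 - 0)/30 = 0
Collecting terms: 0.06667 × V_1 = 0.8  =>  V_1 = 12 V
V_th = V_1 - V_2 = 12 - 0 = 12 V
Step 2 — R_th: zero the source — replace V1 by a short circuit (node 2 merges into node 0) — and find the resistance seen between A (node 1) and B (node 0).
Reduce the network between node 1 (A) and node 0 (B) by series/parallel combination:
  Rp1 = R1 ‖ R2 (parallel, both between nodes 0 and 1) = 1/(1/30 + 1/30) = 15 Ω
R_th = 15 Ω
I_n = V_th/R_th = 12/15 = 0.8 A, and R_n = R_th = 15 Ω

Final answer: I_n = 0.8 A, R_n = 15 Ω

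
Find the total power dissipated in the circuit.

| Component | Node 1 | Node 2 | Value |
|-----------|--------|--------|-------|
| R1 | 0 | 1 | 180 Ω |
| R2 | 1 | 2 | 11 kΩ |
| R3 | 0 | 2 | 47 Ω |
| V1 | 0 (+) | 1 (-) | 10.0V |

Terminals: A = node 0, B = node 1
Nodal analysis, taking node 1 as the 0 V reference.
Source V1 fixes V_0 = 10 V.
KCL at each unknown node (sum of currents leaving = 0; resistances in Ω):
  Node 2: (V_2 - 0)/11000 + (V_2 - 10)/47 = 0
Collecting terms: 0.02137 × V_2 = 0.2128  =>  V_2 = 9.957 V
Power in each resistor, P = (ΔV)²/R:
  P_R1 = (10 - 0)²/180 = 0.5556 W
  P_R2 = (0 - 9.957)²/11000 = 0.009014 W
  P_R3 = (10 - 9.957)²/47 = 0.00003851 W
P_total = P_R1 + P_R2 + P_R3 = 0.5646 W

Final answer: 0.5646 W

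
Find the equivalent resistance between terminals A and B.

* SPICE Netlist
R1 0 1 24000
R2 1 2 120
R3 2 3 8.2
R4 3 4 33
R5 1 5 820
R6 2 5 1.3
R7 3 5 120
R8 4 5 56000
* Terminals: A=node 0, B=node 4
The network is not a plain series/parallel combination. Inject a 1 A test current into terminal A (node 0) and return it from terminal B (node 4); then R_eq = V_A / (1 A).
Nodal analysis, taking node 4 as the 0 V reference.
Current source I_test pushes 1 A into node 0 and draws it out of node 4.
KCL at each unknown node (sum of currents leaving = 0; resistances in Ω):
  Node 0: (V_0 - V_1)/24000 - 1 = 0
  Node 1: (V_1 - V_0)/24000 + (V_1 - V_2)/120 + (V_1 - V_5)/820 = 0
  Node 2: (V_2 - V_1)/120 + (V_2 - V_3)/8.2 + (V_2 - V_5)/1.3 = 0
  Node 3: (V_3 - V_2)/8.2 + (V_3 - 0)/33 + (V_3 - V_5)/120 = 0
  Node 5: (V_5 - V_1)/820 + (V_5 - V_2)/1.3 + (V_5 - V_3)/120 + (V_5 - 0)/56000 = 0
Collecting terms (coefficients in siemens):
  0.00004167·V_0 - 0.00004167·V_1 = 1
  0.009595·V_1 - 0.00004167·V_0 - 0.008333·V_2 - 0.00122·V_5 = 0
  0.8995·V_2 - 0.008333·V_1 - 0.122·V_3 - 0.7692·V_5 = 0
  0.1606·V_3 - 0.122·V_2 - 0.008333·V_5 = 0
  0.7788·V_5 - 0.00122·V_1 - 0.7692·V_2 - 0.008333·V_3 = 0
Solving these 5 simultaneous equations (Gaussian elimination) gives:
  V_0 = 24150 V, V_1 = 145.3 V, V_2 = 40.64 V, V_3 = 32.98 V
  V_5 = 40.72 V
R_eq = V_0 / 1 A = 24150 Ω = 24.15 kΩ

Final answer: 24.15 kΩ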